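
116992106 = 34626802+82365304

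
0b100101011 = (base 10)299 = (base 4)10223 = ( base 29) a9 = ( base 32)9b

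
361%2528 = 361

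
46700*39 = 1821300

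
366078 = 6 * 61013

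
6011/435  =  13 + 356/435 = 13.82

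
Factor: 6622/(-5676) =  - 2^( - 1 )*3^( - 1 ) * 7^1=- 7/6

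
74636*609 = 45453324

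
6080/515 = 1216/103 = 11.81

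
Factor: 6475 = 5^2 * 7^1*37^1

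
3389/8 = 3389/8 = 423.62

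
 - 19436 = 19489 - 38925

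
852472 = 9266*92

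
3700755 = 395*9369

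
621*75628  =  46964988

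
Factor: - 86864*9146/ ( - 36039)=2^5*3^(  -  1)*  17^1*41^( - 1)*61^1 * 89^1 * 269^1*293^( - 1) = 794458144/36039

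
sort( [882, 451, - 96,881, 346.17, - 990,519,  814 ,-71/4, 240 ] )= [- 990 , - 96, - 71/4,240,346.17, 451 , 519, 814,881,882]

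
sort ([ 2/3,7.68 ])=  [ 2/3 , 7.68]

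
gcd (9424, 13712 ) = 16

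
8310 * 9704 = 80640240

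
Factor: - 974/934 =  - 487/467=-  467^(  -  1)*487^1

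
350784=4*87696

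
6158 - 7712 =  - 1554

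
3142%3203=3142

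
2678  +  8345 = 11023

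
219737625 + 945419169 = 1165156794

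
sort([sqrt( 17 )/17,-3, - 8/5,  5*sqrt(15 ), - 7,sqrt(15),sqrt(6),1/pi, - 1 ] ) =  [ - 7, - 3,  -  8/5, - 1,sqrt(17) /17,1/pi, sqrt( 6),sqrt( 15), 5*sqrt( 15)]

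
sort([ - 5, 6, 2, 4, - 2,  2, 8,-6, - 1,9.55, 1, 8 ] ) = [-6, - 5,-2,-1, 1,2, 2,4, 6, 8, 8, 9.55] 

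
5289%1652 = 333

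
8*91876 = 735008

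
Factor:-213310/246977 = - 2^1*5^1*31^(- 2) * 83^1 = - 830/961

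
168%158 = 10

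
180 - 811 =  - 631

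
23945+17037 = 40982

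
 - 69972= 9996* (-7) 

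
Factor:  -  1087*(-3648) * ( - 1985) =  - 7871271360  =  - 2^6*3^1*5^1*19^1*397^1*1087^1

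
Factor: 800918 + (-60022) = 2^5*13^2 * 137^1 = 740896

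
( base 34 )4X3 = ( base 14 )2149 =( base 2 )1011001110101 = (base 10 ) 5749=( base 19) fhb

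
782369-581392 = 200977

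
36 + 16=52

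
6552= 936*7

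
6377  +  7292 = 13669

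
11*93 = 1023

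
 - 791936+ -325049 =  - 1116985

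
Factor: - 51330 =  - 2^1*3^1*5^1*29^1*59^1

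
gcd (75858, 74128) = 2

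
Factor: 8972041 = 13^2*53089^1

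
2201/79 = 27+68/79 = 27.86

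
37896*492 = 18644832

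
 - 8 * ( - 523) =4184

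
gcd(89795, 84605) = 5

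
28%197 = 28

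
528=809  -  281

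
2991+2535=5526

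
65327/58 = 1126 + 19/58 = 1126.33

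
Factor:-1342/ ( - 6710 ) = 5^( - 1 ) = 1/5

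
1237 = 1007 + 230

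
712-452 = 260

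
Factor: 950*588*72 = 2^6*3^3*5^2 * 7^2 * 19^1 = 40219200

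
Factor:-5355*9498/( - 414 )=3^1*5^1 * 7^1 * 17^1*23^(- 1 )*1583^1 = 2825655/23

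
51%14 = 9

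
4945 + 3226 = 8171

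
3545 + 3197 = 6742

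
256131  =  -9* ( - 28459 )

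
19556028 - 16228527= 3327501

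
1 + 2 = 3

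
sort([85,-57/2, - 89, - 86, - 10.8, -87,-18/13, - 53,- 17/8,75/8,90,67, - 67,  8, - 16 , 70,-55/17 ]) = [-89 , -87,-86, - 67, - 53,-57/2,- 16, -10.8, - 55/17, - 17/8, - 18/13, 8, 75/8 , 67, 70,85,90 ]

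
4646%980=726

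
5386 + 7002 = 12388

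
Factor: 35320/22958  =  20/13=2^2*5^1*13^( - 1 ) 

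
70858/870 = 81+194/435 = 81.45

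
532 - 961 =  - 429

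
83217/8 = 10402 + 1/8=10402.12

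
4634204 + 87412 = 4721616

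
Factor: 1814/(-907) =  - 2^1 = - 2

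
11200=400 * 28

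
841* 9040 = 7602640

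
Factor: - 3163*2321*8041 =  - 59031578243 = - 11^2*17^1*43^1*211^1*3163^1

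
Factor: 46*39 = 1794 = 2^1*3^1*13^1*23^1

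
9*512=4608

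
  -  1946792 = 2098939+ - 4045731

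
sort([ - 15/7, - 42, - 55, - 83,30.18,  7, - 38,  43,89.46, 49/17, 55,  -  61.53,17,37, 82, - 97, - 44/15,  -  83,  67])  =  [-97, - 83, - 83, - 61.53,  -  55, - 42 , - 38,-44/15, - 15/7, 49/17, 7,17 , 30.18, 37,  43 , 55,  67, 82, 89.46 ]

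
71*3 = 213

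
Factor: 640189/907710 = 2^( - 1)* 3^( - 1 ) * 5^( - 1 )* 11^1 * 79^( -1 )*383^( - 1)*58199^1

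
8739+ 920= 9659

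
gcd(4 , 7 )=1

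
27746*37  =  1026602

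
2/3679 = 2/3679 = 0.00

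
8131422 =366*22217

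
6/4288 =3/2144=0.00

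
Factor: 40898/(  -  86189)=-2^1*11^2 *13^2*79^( - 1 )*1091^( -1)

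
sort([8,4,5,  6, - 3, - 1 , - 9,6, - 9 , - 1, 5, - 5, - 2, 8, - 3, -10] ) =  [ - 10, -9, - 9, - 5 , - 3, - 3,  -  2, - 1,- 1,4, 5, 5, 6,  6, 8, 8]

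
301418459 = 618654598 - 317236139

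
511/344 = 1 + 167/344  =  1.49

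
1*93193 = 93193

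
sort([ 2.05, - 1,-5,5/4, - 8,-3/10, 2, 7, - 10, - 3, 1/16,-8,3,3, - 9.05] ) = [  -  10, - 9.05, - 8, - 8, - 5, - 3, - 1,-3/10,1/16,5/4, 2,2.05, 3,3, 7] 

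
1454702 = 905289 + 549413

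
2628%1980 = 648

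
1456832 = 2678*544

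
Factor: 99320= 2^3*5^1 * 13^1*191^1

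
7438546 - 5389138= 2049408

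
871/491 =1  +  380/491 = 1.77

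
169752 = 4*42438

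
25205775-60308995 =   -  35103220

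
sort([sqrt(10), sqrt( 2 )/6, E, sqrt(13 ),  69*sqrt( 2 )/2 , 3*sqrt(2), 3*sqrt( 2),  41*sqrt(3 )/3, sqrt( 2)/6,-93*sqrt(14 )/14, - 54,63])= [-54, - 93*sqrt(14)/14,sqrt( 2 )/6, sqrt( 2) /6 , E, sqrt(  10 ),  sqrt(13),3*sqrt(2 ),3*sqrt( 2),41*sqrt( 3 ) /3, 69*sqrt( 2) /2, 63 ] 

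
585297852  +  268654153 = 853952005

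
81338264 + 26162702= 107500966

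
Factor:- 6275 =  - 5^2*251^1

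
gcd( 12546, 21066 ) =6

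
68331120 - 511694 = 67819426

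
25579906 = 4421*5786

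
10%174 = 10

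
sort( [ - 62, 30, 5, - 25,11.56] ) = [-62, - 25,5, 11.56, 30] 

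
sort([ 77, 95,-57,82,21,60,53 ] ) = [-57, 21, 53, 60, 77, 82, 95 ]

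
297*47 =13959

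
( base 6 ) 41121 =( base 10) 5449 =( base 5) 133244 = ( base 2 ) 1010101001001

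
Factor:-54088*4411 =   -  238582168 = - 2^3  *  11^1*401^1*6761^1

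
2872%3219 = 2872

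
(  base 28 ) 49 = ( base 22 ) 5b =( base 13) 94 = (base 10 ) 121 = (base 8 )171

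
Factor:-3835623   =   - 3^1 * 11^1 * 47^1*2473^1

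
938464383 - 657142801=281321582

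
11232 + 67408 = 78640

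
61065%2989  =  1285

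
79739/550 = 144 + 49/50 = 144.98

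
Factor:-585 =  - 3^2  *  5^1*13^1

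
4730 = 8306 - 3576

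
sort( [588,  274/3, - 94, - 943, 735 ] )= [ - 943, - 94,274/3, 588, 735] 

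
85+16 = 101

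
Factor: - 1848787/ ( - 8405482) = 2^( - 1 ) * 53^( - 1)*179^ ( - 1 )*443^ ( - 1)*1848787^1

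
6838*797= 5449886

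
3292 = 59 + 3233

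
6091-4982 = 1109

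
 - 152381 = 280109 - 432490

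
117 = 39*3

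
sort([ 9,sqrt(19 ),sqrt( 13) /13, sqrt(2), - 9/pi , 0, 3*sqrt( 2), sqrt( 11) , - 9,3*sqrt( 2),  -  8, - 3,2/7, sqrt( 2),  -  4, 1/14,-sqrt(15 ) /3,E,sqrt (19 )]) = [ - 9, - 8, - 4, - 3,-9/pi, - sqrt(15 ) /3, 0,  1/14,  sqrt(13)/13, 2/7 , sqrt ( 2 ), sqrt( 2 ), E, sqrt( 11),3 * sqrt(2 ), 3*sqrt(2 ),sqrt( 19), sqrt(19 ), 9]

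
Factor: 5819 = 11^1*23^2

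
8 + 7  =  15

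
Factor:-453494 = -2^1*197^1*1151^1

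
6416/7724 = 1604/1931 = 0.83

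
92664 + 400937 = 493601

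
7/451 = 7/451 = 0.02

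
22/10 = 2 + 1/5 = 2.20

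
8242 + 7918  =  16160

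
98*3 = 294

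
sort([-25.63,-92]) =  [ - 92,  -  25.63] 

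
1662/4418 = 831/2209 = 0.38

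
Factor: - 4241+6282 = 2041 =13^1*157^1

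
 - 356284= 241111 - 597395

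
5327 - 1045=4282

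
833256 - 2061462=-1228206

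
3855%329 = 236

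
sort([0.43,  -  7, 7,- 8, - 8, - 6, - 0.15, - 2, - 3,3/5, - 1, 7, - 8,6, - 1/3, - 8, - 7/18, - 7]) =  [ - 8, - 8, - 8, - 8, - 7, - 7, - 6, -3,-2, - 1, - 7/18, - 1/3,  -  0.15,0.43, 3/5,6,7,7] 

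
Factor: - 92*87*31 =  - 248124 = - 2^2*3^1 * 23^1 *29^1*31^1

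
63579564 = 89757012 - 26177448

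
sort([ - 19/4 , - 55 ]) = [- 55, - 19/4]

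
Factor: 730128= 2^4*3^1*7^1*41^1*53^1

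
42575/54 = 788 + 23/54 = 788.43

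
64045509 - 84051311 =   -  20005802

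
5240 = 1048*5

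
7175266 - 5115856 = 2059410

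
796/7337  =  796/7337 = 0.11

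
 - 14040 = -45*312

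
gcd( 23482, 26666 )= 398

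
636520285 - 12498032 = 624022253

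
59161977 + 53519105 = 112681082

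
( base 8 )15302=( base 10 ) 6850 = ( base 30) 7IA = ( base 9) 10351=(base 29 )846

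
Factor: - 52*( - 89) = 2^2*13^1*89^1 = 4628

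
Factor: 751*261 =3^2 * 29^1*751^1 = 196011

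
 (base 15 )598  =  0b10011110100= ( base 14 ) 668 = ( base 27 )1JQ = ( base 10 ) 1268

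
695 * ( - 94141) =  - 65427995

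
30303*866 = 26242398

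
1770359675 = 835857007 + 934502668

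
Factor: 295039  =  295039^1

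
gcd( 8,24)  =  8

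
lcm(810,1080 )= 3240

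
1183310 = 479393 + 703917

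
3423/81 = 42 + 7/27 = 42.26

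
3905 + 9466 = 13371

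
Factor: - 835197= - 3^1*11^1*25309^1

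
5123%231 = 41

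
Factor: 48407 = 48407^1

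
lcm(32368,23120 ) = 161840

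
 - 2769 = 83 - 2852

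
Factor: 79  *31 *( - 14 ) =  -2^1*7^1*31^1 * 79^1=- 34286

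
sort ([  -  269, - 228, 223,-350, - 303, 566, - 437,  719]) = [- 437, - 350, - 303 , - 269, - 228 , 223, 566  ,  719 ]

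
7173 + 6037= 13210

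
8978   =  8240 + 738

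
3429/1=3429  =  3429.00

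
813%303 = 207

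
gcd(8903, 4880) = 1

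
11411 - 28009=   -16598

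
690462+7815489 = 8505951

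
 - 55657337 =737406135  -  793063472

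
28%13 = 2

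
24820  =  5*4964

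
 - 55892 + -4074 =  - 59966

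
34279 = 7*4897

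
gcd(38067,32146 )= 1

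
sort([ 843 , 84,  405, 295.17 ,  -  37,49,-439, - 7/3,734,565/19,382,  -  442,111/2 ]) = [ - 442,-439,-37, - 7/3,565/19,49,111/2,84, 295.17, 382,405, 734,843 ]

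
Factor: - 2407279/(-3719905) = 343897/531415 =5^ (-1)*23^(-1)* 4621^(-1) * 343897^1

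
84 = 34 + 50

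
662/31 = 21 + 11/31 = 21.35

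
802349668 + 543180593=1345530261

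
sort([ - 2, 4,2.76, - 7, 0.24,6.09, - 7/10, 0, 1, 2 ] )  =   [- 7, - 2, - 7/10, 0, 0.24, 1, 2, 2.76, 4,6.09 ]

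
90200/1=90200  =  90200.00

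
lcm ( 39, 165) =2145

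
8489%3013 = 2463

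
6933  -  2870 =4063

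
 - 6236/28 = - 1559/7   =  - 222.71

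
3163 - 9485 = - 6322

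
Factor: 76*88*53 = 2^5*11^1*19^1*53^1= 354464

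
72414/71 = 1019+65/71 = 1019.92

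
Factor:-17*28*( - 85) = 2^2*5^1* 7^1*17^2 = 40460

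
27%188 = 27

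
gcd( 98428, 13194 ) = 2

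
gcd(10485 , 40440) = 15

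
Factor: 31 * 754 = 2^1* 13^1*29^1*31^1 = 23374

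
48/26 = 1 + 11/13 = 1.85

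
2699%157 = 30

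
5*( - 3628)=  -  18140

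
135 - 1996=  - 1861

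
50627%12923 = 11858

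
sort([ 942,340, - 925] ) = [- 925, 340,942]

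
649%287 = 75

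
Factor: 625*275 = 5^6*11^1  =  171875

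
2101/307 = 2101/307 = 6.84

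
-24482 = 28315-52797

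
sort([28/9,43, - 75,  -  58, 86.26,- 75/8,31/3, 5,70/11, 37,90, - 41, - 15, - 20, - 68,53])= [-75, -68 , - 58,- 41, - 20,  -  15 , - 75/8,28/9 , 5,70/11,31/3,37,43,53,86.26,90]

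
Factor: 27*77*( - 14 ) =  - 2^1*3^3*7^2*11^1 = - 29106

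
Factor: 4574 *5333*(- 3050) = -74399083100 = - 2^2*5^2*61^1*2287^1*5333^1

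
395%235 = 160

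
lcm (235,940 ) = 940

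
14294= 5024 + 9270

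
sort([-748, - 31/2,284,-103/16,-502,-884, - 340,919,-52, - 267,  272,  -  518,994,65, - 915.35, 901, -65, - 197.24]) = [ - 915.35,-884, - 748,-518,-502, - 340, - 267, - 197.24, - 65, - 52,-31/2,-103/16,  65, 272, 284 , 901,919, 994]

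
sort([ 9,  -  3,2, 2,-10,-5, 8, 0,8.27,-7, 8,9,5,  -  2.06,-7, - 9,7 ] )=[-10, - 9, - 7, - 7, - 5, - 3,-2.06,0, 2,2, 5,7,8,8, 8.27,  9,9]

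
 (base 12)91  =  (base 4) 1231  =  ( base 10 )109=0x6d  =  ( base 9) 131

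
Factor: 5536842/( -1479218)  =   - 3^1*13^( - 1)*56893^( - 1 )*922807^1 = -2768421/739609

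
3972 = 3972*1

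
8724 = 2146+6578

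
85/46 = 1 +39/46 = 1.85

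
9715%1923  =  100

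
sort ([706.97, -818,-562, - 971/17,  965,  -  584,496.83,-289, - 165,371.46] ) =[ - 818,-584,- 562,  -  289, - 165, - 971/17,371.46,496.83, 706.97,965 ]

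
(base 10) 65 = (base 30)25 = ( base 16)41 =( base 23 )2j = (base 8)101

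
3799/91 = 3799/91=41.75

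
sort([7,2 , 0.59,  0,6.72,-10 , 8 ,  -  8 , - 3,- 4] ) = [ -10, - 8, - 4,- 3,0 , 0.59,2,6.72, 7, 8] 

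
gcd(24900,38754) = 6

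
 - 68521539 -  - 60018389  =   - 8503150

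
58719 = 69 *851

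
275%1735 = 275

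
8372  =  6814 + 1558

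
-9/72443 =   -  9/72443 =- 0.00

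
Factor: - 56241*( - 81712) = 2^4* 3^3 * 2083^1*5107^1 = 4595564592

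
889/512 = 889/512 = 1.74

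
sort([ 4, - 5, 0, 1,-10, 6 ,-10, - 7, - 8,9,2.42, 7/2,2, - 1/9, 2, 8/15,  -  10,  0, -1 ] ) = [ -10,-10, - 10, - 8, - 7, - 5, - 1, - 1/9, 0, 0,  8/15 , 1,  2, 2, 2.42, 7/2,4,6,9 ]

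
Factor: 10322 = 2^1  *  13^1*397^1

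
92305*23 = 2123015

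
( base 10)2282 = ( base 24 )3N2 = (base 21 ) 53e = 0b100011101010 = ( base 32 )27a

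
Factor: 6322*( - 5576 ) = -35251472 = -2^4 * 17^1*29^1*41^1*109^1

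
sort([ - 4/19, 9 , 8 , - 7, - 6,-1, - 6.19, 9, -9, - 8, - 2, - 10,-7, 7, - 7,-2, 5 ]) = [ - 10, - 9, - 8, - 7, - 7,  -  7, - 6.19, -6 ,  -  2, - 2, - 1, - 4/19, 5,  7, 8,9,9]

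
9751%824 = 687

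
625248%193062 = 46062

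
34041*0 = 0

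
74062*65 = 4814030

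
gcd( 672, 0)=672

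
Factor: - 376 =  - 2^3*47^1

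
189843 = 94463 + 95380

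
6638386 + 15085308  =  21723694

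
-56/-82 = 28/41 = 0.68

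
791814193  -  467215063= 324599130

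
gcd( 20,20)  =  20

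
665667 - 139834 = 525833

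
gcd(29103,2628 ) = 3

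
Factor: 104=2^3*13^1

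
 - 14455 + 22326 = 7871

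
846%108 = 90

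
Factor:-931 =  - 7^2* 19^1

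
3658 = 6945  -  3287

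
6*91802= 550812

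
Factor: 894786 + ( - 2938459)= - 2043673^1 = - 2043673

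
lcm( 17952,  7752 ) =341088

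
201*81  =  16281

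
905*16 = 14480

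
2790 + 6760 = 9550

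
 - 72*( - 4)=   288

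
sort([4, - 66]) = [ - 66, 4 ]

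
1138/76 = 14 + 37/38 = 14.97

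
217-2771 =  - 2554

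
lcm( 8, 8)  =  8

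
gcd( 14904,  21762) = 54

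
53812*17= 914804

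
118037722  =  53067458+64970264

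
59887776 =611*98016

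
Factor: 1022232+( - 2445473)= - 1423241  =  - 31^2 * 1481^1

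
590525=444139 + 146386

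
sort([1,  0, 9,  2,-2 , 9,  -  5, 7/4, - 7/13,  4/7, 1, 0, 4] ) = [ -5, - 2,  -  7/13,0 , 0, 4/7, 1,1, 7/4, 2,4, 9,9]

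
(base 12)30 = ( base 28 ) 18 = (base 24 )1C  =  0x24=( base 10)36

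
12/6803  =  12/6803=0.00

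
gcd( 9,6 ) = 3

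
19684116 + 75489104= 95173220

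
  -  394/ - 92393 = 2/469 = 0.00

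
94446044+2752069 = 97198113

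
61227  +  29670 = 90897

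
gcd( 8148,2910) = 582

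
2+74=76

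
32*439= 14048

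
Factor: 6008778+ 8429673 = 3^1*73^1*65929^1 = 14438451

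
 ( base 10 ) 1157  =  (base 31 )16a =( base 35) X2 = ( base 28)1d9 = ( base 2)10010000101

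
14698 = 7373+7325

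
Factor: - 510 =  - 2^1*3^1 *5^1*17^1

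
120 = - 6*( - 20) 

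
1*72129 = 72129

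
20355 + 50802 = 71157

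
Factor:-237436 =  - 2^2*59359^1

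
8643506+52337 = 8695843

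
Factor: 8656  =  2^4*541^1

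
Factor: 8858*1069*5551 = 52563540302 = 2^1 *7^1*13^1*43^1 * 61^1*103^1*1069^1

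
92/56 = 23/14= 1.64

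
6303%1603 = 1494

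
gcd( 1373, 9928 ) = 1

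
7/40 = 7/40 = 0.17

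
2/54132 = 1/27066 = 0.00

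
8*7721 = 61768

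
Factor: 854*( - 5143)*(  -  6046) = 26554769612=2^2 *7^1 * 37^1* 61^1 * 139^1*3023^1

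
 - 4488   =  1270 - 5758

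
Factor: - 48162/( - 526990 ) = 69/755 = 3^1*5^( - 1)*23^1*151^ ( - 1)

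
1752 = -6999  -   - 8751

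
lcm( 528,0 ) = 0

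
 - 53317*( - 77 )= 4105409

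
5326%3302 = 2024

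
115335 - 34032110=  - 33916775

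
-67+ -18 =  - 85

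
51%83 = 51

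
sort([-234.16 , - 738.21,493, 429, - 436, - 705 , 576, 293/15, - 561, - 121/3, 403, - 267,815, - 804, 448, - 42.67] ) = [ - 804, - 738.21, - 705,- 561, - 436, - 267,  -  234.16, - 42.67, - 121/3,  293/15, 403,429 , 448,  493,576, 815]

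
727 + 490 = 1217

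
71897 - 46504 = 25393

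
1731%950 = 781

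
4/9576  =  1/2394  =  0.00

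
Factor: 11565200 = 2^4 * 5^2*29^1* 997^1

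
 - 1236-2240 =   -  3476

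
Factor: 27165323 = 23^1*103^1*11467^1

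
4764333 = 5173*921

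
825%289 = 247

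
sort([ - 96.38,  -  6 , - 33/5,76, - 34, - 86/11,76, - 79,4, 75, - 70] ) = [ - 96.38, - 79,-70, - 34, - 86/11, - 33/5, - 6, 4, 75 , 76, 76 ] 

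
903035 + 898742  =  1801777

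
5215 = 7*745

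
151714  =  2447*62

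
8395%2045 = 215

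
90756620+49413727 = 140170347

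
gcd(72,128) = 8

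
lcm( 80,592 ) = 2960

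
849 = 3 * 283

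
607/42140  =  607/42140 = 0.01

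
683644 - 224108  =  459536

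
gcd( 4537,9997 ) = 13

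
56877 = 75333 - 18456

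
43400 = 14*3100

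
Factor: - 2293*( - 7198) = 16505014 = 2^1* 59^1*61^1*  2293^1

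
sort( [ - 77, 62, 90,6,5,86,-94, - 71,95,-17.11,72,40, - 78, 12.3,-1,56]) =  [-94,-78, -77, - 71, - 17.11,-1 , 5,6,12.3,40,56,62 , 72 , 86,90,95 ]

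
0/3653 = 0 = 0.00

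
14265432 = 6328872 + 7936560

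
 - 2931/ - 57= 51 + 8/19 = 51.42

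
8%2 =0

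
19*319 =6061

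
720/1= 720 = 720.00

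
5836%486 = 4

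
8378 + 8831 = 17209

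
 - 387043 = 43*( - 9001)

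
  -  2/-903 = 2/903 = 0.00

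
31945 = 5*6389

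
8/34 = 4/17 = 0.24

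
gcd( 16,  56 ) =8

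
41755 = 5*8351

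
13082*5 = 65410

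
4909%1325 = 934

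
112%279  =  112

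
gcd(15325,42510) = 5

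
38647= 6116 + 32531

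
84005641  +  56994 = 84062635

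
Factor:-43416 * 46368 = -2^8*3^6*7^1*23^1 * 67^1= - 2013113088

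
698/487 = 698/487  =  1.43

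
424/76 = 5 + 11/19 = 5.58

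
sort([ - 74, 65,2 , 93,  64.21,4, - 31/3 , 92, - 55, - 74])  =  [ - 74 , - 74, -55,  -  31/3, 2,4, 64.21,65, 92, 93 ]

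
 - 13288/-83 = 13288/83  =  160.10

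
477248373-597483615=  - 120235242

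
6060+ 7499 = 13559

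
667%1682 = 667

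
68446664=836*81874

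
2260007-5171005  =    -  2910998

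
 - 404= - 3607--3203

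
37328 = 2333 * 16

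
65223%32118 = 987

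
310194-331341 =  - 21147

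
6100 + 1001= 7101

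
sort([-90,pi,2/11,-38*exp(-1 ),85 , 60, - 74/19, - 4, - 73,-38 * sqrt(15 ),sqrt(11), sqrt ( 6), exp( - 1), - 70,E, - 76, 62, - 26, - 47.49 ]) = [-38 * sqrt( 15), - 90, - 76 , - 73, -70 , - 47.49, - 26, - 38* exp( - 1), - 4,-74/19,2/11,exp( -1),sqrt( 6 ),E, pi,sqrt( 11 ),60,62,85] 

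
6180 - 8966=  - 2786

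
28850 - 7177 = 21673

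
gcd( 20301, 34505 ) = 67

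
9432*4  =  37728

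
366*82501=30195366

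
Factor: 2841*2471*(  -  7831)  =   - 54974489241 = -3^1*7^1*41^1*191^1 * 353^1*947^1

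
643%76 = 35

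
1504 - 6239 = -4735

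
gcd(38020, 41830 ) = 10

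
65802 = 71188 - 5386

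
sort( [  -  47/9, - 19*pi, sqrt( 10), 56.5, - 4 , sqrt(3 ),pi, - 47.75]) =[-19*pi , - 47.75, - 47/9, - 4, sqrt( 3), pi,sqrt( 10),56.5]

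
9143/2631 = 9143/2631 = 3.48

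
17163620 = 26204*655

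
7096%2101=793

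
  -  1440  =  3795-5235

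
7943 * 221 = 1755403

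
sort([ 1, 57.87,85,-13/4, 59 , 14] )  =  [ - 13/4, 1 , 14 , 57.87,59,  85 ]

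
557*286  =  159302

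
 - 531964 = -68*7823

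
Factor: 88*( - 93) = - 2^3*3^1*11^1*31^1  =  - 8184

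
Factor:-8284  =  -2^2 * 19^1*109^1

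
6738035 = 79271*85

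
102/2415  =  34/805 = 0.04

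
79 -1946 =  - 1867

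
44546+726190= 770736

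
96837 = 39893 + 56944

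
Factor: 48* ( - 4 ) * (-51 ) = 2^6*3^2*17^1 = 9792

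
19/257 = 19/257= 0.07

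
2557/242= 2557/242 = 10.57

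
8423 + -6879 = 1544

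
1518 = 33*46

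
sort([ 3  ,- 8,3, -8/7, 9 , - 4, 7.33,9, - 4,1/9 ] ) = [ - 8, - 4, - 4,  -  8/7, 1/9,  3,3,  7.33,9,9]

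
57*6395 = 364515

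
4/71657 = 4/71657 = 0.00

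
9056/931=9 +677/931 =9.73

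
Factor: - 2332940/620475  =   - 2^2*3^ ( - 1) * 5^( - 1 ) *67^1*1741^1*8273^( - 1)= - 466588/124095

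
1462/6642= 731/3321 = 0.22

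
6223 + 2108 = 8331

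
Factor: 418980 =2^2 * 3^1*5^1*6983^1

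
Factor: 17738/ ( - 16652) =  - 2^( -1 ) * 7^2*23^( -1 )= - 49/46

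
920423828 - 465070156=455353672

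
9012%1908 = 1380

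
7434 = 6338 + 1096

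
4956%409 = 48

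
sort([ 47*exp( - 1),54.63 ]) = [47* exp( - 1),54.63] 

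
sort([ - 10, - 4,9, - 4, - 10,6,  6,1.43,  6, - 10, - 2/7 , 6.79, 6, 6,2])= [ - 10, - 10, - 10, - 4,-4, - 2/7, 1.43,2,6, 6, 6, 6, 6,6.79, 9 ] 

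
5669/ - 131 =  - 44 + 95/131= - 43.27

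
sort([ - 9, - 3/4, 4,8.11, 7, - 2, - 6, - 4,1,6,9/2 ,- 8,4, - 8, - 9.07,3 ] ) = [ - 9.07,  -  9, -8 , - 8,-6, - 4, - 2,  -  3/4,1,3 , 4, 4,9/2,6, 7,8.11]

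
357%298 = 59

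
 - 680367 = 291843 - 972210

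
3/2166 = 1/722  =  0.00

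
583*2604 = 1518132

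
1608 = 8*201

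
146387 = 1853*79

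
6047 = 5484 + 563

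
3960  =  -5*( - 792)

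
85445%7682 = 943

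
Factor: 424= 2^3*53^1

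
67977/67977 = 1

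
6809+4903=11712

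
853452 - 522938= 330514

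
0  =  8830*0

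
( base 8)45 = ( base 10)37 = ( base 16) 25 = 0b100101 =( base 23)1e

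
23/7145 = 23/7145 =0.00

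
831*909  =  755379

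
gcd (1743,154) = 7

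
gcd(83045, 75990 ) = 85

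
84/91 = 12/13 = 0.92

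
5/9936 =5/9936 = 0.00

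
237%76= 9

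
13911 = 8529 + 5382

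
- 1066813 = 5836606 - 6903419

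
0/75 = 0 = 0.00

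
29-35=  - 6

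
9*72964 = 656676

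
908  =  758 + 150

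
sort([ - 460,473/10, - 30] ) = [-460, - 30,473/10]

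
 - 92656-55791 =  - 148447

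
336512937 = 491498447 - 154985510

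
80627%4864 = 2803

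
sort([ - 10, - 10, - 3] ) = [ - 10,- 10,  -  3]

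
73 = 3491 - 3418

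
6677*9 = 60093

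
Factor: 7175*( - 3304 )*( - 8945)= 212051959000 = 2^3 * 5^3*7^2*41^1 * 59^1*1789^1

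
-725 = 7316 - 8041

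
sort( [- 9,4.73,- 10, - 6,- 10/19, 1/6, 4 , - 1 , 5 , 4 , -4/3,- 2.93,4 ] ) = [ - 10,- 9, - 6, - 2.93,-4/3, -1, - 10/19 , 1/6, 4,4,4, 4.73, 5] 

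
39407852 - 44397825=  - 4989973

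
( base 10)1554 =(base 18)4E6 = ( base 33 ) 1E3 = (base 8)3022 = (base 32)1gi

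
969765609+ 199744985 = 1169510594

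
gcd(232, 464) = 232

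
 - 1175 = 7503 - 8678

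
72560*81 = 5877360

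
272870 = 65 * 4198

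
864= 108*8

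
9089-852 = 8237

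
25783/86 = 299 + 69/86 = 299.80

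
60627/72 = 842 + 1/24 = 842.04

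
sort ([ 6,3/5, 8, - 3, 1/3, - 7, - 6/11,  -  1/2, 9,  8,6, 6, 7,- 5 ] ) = [  -  7, - 5, - 3,-6/11, - 1/2,1/3, 3/5, 6, 6,6,7, 8, 8, 9 ] 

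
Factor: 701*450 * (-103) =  - 2^1 * 3^2*5^2* 103^1 * 701^1 =- 32491350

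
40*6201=248040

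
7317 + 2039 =9356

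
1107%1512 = 1107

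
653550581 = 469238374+184312207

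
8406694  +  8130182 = 16536876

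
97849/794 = 123+187/794 = 123.24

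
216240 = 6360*34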